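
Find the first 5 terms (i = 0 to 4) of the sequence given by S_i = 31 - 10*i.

This is an arithmetic sequence.
i=0: S_0 = 31 + -10*0 = 31
i=1: S_1 = 31 + -10*1 = 21
i=2: S_2 = 31 + -10*2 = 11
i=3: S_3 = 31 + -10*3 = 1
i=4: S_4 = 31 + -10*4 = -9
The first 5 terms are: [31, 21, 11, 1, -9]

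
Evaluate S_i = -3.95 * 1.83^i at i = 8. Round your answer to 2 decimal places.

S_8 = -3.95 * 1.83^8 ≈ -3.95 * 125.7792 ≈ -496.83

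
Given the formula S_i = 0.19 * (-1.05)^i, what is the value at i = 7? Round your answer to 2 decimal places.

S_7 = 0.19 * (-1.05)^7 ≈ 0.19 * -1.4071 ≈ -0.27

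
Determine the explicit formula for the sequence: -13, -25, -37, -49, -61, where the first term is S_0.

Check differences: -25 - -13 = -12
-37 - -25 = -12
Common difference d = -12.
First term a = -13.
Formula: S_i = -13 - 12*i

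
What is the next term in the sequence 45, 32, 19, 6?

Differences: 32 - 45 = -13
This is an arithmetic sequence with common difference d = -13.
Next term = 6 + -13 = -7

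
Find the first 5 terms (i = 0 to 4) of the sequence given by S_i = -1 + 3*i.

This is an arithmetic sequence.
i=0: S_0 = -1 + 3*0 = -1
i=1: S_1 = -1 + 3*1 = 2
i=2: S_2 = -1 + 3*2 = 5
i=3: S_3 = -1 + 3*3 = 8
i=4: S_4 = -1 + 3*4 = 11
The first 5 terms are: [-1, 2, 5, 8, 11]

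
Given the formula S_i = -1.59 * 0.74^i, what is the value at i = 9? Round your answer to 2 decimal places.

S_9 = -1.59 * 0.74^9 ≈ -1.59 * 0.0665 ≈ -0.11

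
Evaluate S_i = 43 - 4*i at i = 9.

S_9 = 43 + -4*9 = 43 + -36 = 7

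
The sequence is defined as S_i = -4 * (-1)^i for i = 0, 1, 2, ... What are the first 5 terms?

This is a geometric sequence.
i=0: S_0 = -4 * (-1)^0 = -4
i=1: S_1 = -4 * (-1)^1 = 4
i=2: S_2 = -4 * (-1)^2 = -4
i=3: S_3 = -4 * (-1)^3 = 4
i=4: S_4 = -4 * (-1)^4 = -4
The first 5 terms are: [-4, 4, -4, 4, -4]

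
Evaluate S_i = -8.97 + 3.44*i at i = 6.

S_6 = -8.97 + 3.44*6 = -8.97 + 20.64 = 11.67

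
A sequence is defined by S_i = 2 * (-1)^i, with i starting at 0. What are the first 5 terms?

This is a geometric sequence.
i=0: S_0 = 2 * (-1)^0 = 2
i=1: S_1 = 2 * (-1)^1 = -2
i=2: S_2 = 2 * (-1)^2 = 2
i=3: S_3 = 2 * (-1)^3 = -2
i=4: S_4 = 2 * (-1)^4 = 2
The first 5 terms are: [2, -2, 2, -2, 2]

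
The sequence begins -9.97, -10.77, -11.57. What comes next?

Differences: -10.77 - -9.97 = -0.8
This is an arithmetic sequence with common difference d = -0.8.
Next term = -11.57 + -0.8 = -12.37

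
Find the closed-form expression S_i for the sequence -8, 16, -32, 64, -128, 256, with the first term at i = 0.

Check ratios: 16 / -8 = -2.0
Common ratio r = -2.
First term a = -8.
Formula: S_i = -8 * (-2)^i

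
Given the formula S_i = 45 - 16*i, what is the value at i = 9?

S_9 = 45 + -16*9 = 45 + -144 = -99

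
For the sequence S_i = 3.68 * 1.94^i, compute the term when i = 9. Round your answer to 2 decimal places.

S_9 = 3.68 * 1.94^9 ≈ 3.68 * 389.2383 ≈ 1432.4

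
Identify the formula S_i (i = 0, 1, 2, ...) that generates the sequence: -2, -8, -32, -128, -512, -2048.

Check ratios: -8 / -2 = 4.0
Common ratio r = 4.
First term a = -2.
Formula: S_i = -2 * 4^i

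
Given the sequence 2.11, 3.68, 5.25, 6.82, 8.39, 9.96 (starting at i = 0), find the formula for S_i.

Check differences: 3.68 - 2.11 = 1.57
5.25 - 3.68 = 1.57
Common difference d = 1.57.
First term a = 2.11.
Formula: S_i = 2.11 + 1.57*i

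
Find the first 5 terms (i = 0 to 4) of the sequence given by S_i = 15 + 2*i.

This is an arithmetic sequence.
i=0: S_0 = 15 + 2*0 = 15
i=1: S_1 = 15 + 2*1 = 17
i=2: S_2 = 15 + 2*2 = 19
i=3: S_3 = 15 + 2*3 = 21
i=4: S_4 = 15 + 2*4 = 23
The first 5 terms are: [15, 17, 19, 21, 23]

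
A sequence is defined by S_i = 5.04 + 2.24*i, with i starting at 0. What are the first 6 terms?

This is an arithmetic sequence.
i=0: S_0 = 5.04 + 2.24*0 = 5.04
i=1: S_1 = 5.04 + 2.24*1 = 7.28
i=2: S_2 = 5.04 + 2.24*2 = 9.52
i=3: S_3 = 5.04 + 2.24*3 = 11.76
i=4: S_4 = 5.04 + 2.24*4 = 14.0
i=5: S_5 = 5.04 + 2.24*5 = 16.24
The first 6 terms are: [5.04, 7.28, 9.52, 11.76, 14.0, 16.24]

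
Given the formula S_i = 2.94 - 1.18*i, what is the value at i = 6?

S_6 = 2.94 + -1.18*6 = 2.94 + -7.08 = -4.14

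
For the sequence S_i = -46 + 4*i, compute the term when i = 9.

S_9 = -46 + 4*9 = -46 + 36 = -10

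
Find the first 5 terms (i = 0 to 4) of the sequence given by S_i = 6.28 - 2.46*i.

This is an arithmetic sequence.
i=0: S_0 = 6.28 + -2.46*0 = 6.28
i=1: S_1 = 6.28 + -2.46*1 = 3.82
i=2: S_2 = 6.28 + -2.46*2 = 1.36
i=3: S_3 = 6.28 + -2.46*3 = -1.1
i=4: S_4 = 6.28 + -2.46*4 = -3.56
The first 5 terms are: [6.28, 3.82, 1.36, -1.1, -3.56]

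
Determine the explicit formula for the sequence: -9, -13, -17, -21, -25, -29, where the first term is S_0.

Check differences: -13 - -9 = -4
-17 - -13 = -4
Common difference d = -4.
First term a = -9.
Formula: S_i = -9 - 4*i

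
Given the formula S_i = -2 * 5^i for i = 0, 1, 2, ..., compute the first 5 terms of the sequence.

This is a geometric sequence.
i=0: S_0 = -2 * 5^0 = -2
i=1: S_1 = -2 * 5^1 = -10
i=2: S_2 = -2 * 5^2 = -50
i=3: S_3 = -2 * 5^3 = -250
i=4: S_4 = -2 * 5^4 = -1250
The first 5 terms are: [-2, -10, -50, -250, -1250]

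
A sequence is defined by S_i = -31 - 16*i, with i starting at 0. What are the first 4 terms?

This is an arithmetic sequence.
i=0: S_0 = -31 + -16*0 = -31
i=1: S_1 = -31 + -16*1 = -47
i=2: S_2 = -31 + -16*2 = -63
i=3: S_3 = -31 + -16*3 = -79
The first 4 terms are: [-31, -47, -63, -79]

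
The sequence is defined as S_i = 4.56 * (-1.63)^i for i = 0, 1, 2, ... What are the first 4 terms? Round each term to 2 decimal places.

This is a geometric sequence.
i=0: S_0 = 4.56 * (-1.63)^0 = 4.56
i=1: S_1 = 4.56 * (-1.63)^1 ≈ -7.43
i=2: S_2 = 4.56 * (-1.63)^2 ≈ 12.12
i=3: S_3 = 4.56 * (-1.63)^3 ≈ -19.75
The first 4 terms are: [4.56, -7.43, 12.12, -19.75]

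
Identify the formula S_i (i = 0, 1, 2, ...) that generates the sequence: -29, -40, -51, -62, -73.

Check differences: -40 - -29 = -11
-51 - -40 = -11
Common difference d = -11.
First term a = -29.
Formula: S_i = -29 - 11*i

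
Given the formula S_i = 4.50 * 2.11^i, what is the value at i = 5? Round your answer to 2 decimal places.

S_5 = 4.5 * 2.11^5 ≈ 4.5 * 41.8227 ≈ 188.2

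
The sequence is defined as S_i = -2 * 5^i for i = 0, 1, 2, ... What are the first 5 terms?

This is a geometric sequence.
i=0: S_0 = -2 * 5^0 = -2
i=1: S_1 = -2 * 5^1 = -10
i=2: S_2 = -2 * 5^2 = -50
i=3: S_3 = -2 * 5^3 = -250
i=4: S_4 = -2 * 5^4 = -1250
The first 5 terms are: [-2, -10, -50, -250, -1250]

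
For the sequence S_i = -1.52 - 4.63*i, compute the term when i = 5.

S_5 = -1.52 + -4.63*5 = -1.52 + -23.15 = -24.67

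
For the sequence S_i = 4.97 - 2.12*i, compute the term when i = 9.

S_9 = 4.97 + -2.12*9 = 4.97 + -19.08 = -14.11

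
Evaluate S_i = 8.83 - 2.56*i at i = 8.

S_8 = 8.83 + -2.56*8 = 8.83 + -20.48 = -11.65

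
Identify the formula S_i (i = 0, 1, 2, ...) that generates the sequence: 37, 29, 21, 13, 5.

Check differences: 29 - 37 = -8
21 - 29 = -8
Common difference d = -8.
First term a = 37.
Formula: S_i = 37 - 8*i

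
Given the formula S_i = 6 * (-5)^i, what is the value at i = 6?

S_6 = 6 * (-5)^6 = 6 * 15625 = 93750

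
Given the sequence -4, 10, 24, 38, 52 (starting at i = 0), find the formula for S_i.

Check differences: 10 - -4 = 14
24 - 10 = 14
Common difference d = 14.
First term a = -4.
Formula: S_i = -4 + 14*i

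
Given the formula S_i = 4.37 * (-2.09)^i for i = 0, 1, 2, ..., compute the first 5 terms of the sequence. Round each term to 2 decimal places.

This is a geometric sequence.
i=0: S_0 = 4.37 * (-2.09)^0 = 4.37
i=1: S_1 = 4.37 * (-2.09)^1 ≈ -9.13
i=2: S_2 = 4.37 * (-2.09)^2 ≈ 19.09
i=3: S_3 = 4.37 * (-2.09)^3 ≈ -39.9
i=4: S_4 = 4.37 * (-2.09)^4 ≈ 83.38
The first 5 terms are: [4.37, -9.13, 19.09, -39.9, 83.38]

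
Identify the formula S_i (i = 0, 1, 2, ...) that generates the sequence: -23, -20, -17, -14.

Check differences: -20 - -23 = 3
-17 - -20 = 3
Common difference d = 3.
First term a = -23.
Formula: S_i = -23 + 3*i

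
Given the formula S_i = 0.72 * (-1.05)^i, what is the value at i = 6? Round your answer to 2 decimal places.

S_6 = 0.72 * (-1.05)^6 ≈ 0.72 * 1.3401 ≈ 0.96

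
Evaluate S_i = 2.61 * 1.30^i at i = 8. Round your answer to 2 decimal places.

S_8 = 2.61 * 1.3^8 ≈ 2.61 * 8.1573 ≈ 21.29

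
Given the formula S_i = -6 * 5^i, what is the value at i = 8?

S_8 = -6 * 5^8 = -6 * 390625 = -2343750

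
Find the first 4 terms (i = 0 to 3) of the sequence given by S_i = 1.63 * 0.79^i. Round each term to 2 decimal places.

This is a geometric sequence.
i=0: S_0 = 1.63 * 0.79^0 = 1.63
i=1: S_1 = 1.63 * 0.79^1 ≈ 1.29
i=2: S_2 = 1.63 * 0.79^2 ≈ 1.02
i=3: S_3 = 1.63 * 0.79^3 ≈ 0.8
The first 4 terms are: [1.63, 1.29, 1.02, 0.8]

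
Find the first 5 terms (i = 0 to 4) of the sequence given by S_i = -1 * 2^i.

This is a geometric sequence.
i=0: S_0 = -1 * 2^0 = -1
i=1: S_1 = -1 * 2^1 = -2
i=2: S_2 = -1 * 2^2 = -4
i=3: S_3 = -1 * 2^3 = -8
i=4: S_4 = -1 * 2^4 = -16
The first 5 terms are: [-1, -2, -4, -8, -16]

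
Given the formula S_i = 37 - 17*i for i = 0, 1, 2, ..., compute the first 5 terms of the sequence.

This is an arithmetic sequence.
i=0: S_0 = 37 + -17*0 = 37
i=1: S_1 = 37 + -17*1 = 20
i=2: S_2 = 37 + -17*2 = 3
i=3: S_3 = 37 + -17*3 = -14
i=4: S_4 = 37 + -17*4 = -31
The first 5 terms are: [37, 20, 3, -14, -31]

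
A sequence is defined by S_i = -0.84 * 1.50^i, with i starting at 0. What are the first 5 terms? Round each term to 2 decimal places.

This is a geometric sequence.
i=0: S_0 = -0.84 * 1.5^0 = -0.84
i=1: S_1 = -0.84 * 1.5^1 = -1.26
i=2: S_2 = -0.84 * 1.5^2 = -1.89
i=3: S_3 = -0.84 * 1.5^3 ≈ -2.84
i=4: S_4 = -0.84 * 1.5^4 ≈ -4.25
The first 5 terms are: [-0.84, -1.26, -1.89, -2.84, -4.25]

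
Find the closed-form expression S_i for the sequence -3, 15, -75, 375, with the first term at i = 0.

Check ratios: 15 / -3 = -5.0
Common ratio r = -5.
First term a = -3.
Formula: S_i = -3 * (-5)^i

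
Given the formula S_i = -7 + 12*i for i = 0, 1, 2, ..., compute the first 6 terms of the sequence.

This is an arithmetic sequence.
i=0: S_0 = -7 + 12*0 = -7
i=1: S_1 = -7 + 12*1 = 5
i=2: S_2 = -7 + 12*2 = 17
i=3: S_3 = -7 + 12*3 = 29
i=4: S_4 = -7 + 12*4 = 41
i=5: S_5 = -7 + 12*5 = 53
The first 6 terms are: [-7, 5, 17, 29, 41, 53]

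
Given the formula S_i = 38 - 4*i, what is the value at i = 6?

S_6 = 38 + -4*6 = 38 + -24 = 14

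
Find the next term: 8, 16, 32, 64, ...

Ratios: 16 / 8 = 2.0
This is a geometric sequence with common ratio r = 2.
Next term = 64 * 2 = 128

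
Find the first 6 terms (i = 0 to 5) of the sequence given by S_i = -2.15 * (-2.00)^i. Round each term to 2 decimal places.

This is a geometric sequence.
i=0: S_0 = -2.15 * (-2.0)^0 = -2.15
i=1: S_1 = -2.15 * (-2.0)^1 = 4.3
i=2: S_2 = -2.15 * (-2.0)^2 = -8.6
i=3: S_3 = -2.15 * (-2.0)^3 = 17.2
i=4: S_4 = -2.15 * (-2.0)^4 = -34.4
i=5: S_5 = -2.15 * (-2.0)^5 = 68.8
The first 6 terms are: [-2.15, 4.3, -8.6, 17.2, -34.4, 68.8]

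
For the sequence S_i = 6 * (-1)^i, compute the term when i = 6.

S_6 = 6 * (-1)^6 = 6 * 1 = 6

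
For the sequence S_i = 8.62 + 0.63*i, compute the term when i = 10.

S_10 = 8.62 + 0.63*10 = 8.62 + 6.3 = 14.92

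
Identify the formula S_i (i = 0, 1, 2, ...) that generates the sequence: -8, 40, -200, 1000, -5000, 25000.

Check ratios: 40 / -8 = -5.0
Common ratio r = -5.
First term a = -8.
Formula: S_i = -8 * (-5)^i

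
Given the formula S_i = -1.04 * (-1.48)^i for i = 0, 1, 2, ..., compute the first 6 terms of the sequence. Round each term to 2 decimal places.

This is a geometric sequence.
i=0: S_0 = -1.04 * (-1.48)^0 = -1.04
i=1: S_1 = -1.04 * (-1.48)^1 ≈ 1.54
i=2: S_2 = -1.04 * (-1.48)^2 ≈ -2.28
i=3: S_3 = -1.04 * (-1.48)^3 ≈ 3.37
i=4: S_4 = -1.04 * (-1.48)^4 ≈ -4.99
i=5: S_5 = -1.04 * (-1.48)^5 ≈ 7.38
The first 6 terms are: [-1.04, 1.54, -2.28, 3.37, -4.99, 7.38]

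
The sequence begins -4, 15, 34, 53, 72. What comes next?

Differences: 15 - -4 = 19
This is an arithmetic sequence with common difference d = 19.
Next term = 72 + 19 = 91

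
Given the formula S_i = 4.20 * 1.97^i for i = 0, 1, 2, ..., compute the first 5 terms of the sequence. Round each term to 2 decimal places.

This is a geometric sequence.
i=0: S_0 = 4.2 * 1.97^0 = 4.2
i=1: S_1 = 4.2 * 1.97^1 ≈ 8.27
i=2: S_2 = 4.2 * 1.97^2 ≈ 16.3
i=3: S_3 = 4.2 * 1.97^3 ≈ 32.11
i=4: S_4 = 4.2 * 1.97^4 ≈ 63.26
The first 5 terms are: [4.2, 8.27, 16.3, 32.11, 63.26]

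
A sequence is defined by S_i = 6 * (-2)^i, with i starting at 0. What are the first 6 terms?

This is a geometric sequence.
i=0: S_0 = 6 * (-2)^0 = 6
i=1: S_1 = 6 * (-2)^1 = -12
i=2: S_2 = 6 * (-2)^2 = 24
i=3: S_3 = 6 * (-2)^3 = -48
i=4: S_4 = 6 * (-2)^4 = 96
i=5: S_5 = 6 * (-2)^5 = -192
The first 6 terms are: [6, -12, 24, -48, 96, -192]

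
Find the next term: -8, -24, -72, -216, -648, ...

Ratios: -24 / -8 = 3.0
This is a geometric sequence with common ratio r = 3.
Next term = -648 * 3 = -1944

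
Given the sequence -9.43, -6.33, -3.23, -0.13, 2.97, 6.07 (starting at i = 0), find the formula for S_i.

Check differences: -6.33 - -9.43 = 3.1
-3.23 - -6.33 = 3.1
Common difference d = 3.1.
First term a = -9.43.
Formula: S_i = -9.43 + 3.10*i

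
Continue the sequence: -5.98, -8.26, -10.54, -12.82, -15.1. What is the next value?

Differences: -8.26 - -5.98 = -2.28
This is an arithmetic sequence with common difference d = -2.28.
Next term = -15.1 + -2.28 = -17.38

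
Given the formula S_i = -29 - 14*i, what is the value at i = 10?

S_10 = -29 + -14*10 = -29 + -140 = -169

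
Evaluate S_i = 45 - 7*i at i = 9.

S_9 = 45 + -7*9 = 45 + -63 = -18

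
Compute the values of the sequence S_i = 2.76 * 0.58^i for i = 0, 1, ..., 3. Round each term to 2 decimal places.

This is a geometric sequence.
i=0: S_0 = 2.76 * 0.58^0 = 2.76
i=1: S_1 = 2.76 * 0.58^1 ≈ 1.6
i=2: S_2 = 2.76 * 0.58^2 ≈ 0.93
i=3: S_3 = 2.76 * 0.58^3 ≈ 0.54
The first 4 terms are: [2.76, 1.6, 0.93, 0.54]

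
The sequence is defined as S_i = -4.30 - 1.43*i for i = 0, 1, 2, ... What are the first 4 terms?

This is an arithmetic sequence.
i=0: S_0 = -4.3 + -1.43*0 = -4.3
i=1: S_1 = -4.3 + -1.43*1 = -5.73
i=2: S_2 = -4.3 + -1.43*2 = -7.16
i=3: S_3 = -4.3 + -1.43*3 = -8.59
The first 4 terms are: [-4.3, -5.73, -7.16, -8.59]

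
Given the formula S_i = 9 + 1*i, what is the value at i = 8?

S_8 = 9 + 1*8 = 9 + 8 = 17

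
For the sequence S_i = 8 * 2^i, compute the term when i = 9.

S_9 = 8 * 2^9 = 8 * 512 = 4096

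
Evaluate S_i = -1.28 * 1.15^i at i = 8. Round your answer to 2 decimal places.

S_8 = -1.28 * 1.15^8 ≈ -1.28 * 3.059 ≈ -3.92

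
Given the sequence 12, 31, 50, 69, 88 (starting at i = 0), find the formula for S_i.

Check differences: 31 - 12 = 19
50 - 31 = 19
Common difference d = 19.
First term a = 12.
Formula: S_i = 12 + 19*i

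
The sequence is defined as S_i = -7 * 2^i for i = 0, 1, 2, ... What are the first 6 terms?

This is a geometric sequence.
i=0: S_0 = -7 * 2^0 = -7
i=1: S_1 = -7 * 2^1 = -14
i=2: S_2 = -7 * 2^2 = -28
i=3: S_3 = -7 * 2^3 = -56
i=4: S_4 = -7 * 2^4 = -112
i=5: S_5 = -7 * 2^5 = -224
The first 6 terms are: [-7, -14, -28, -56, -112, -224]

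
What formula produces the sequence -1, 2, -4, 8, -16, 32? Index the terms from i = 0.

Check ratios: 2 / -1 = -2.0
Common ratio r = -2.
First term a = -1.
Formula: S_i = -1 * (-2)^i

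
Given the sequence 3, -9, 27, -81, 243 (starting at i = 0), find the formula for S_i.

Check ratios: -9 / 3 = -3.0
Common ratio r = -3.
First term a = 3.
Formula: S_i = 3 * (-3)^i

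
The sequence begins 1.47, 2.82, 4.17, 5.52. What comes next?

Differences: 2.82 - 1.47 = 1.35
This is an arithmetic sequence with common difference d = 1.35.
Next term = 5.52 + 1.35 = 6.87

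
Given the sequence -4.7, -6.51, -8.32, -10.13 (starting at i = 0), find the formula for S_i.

Check differences: -6.51 - -4.7 = -1.81
-8.32 - -6.51 = -1.81
Common difference d = -1.81.
First term a = -4.7.
Formula: S_i = -4.70 - 1.81*i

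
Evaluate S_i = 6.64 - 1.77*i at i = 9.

S_9 = 6.64 + -1.77*9 = 6.64 + -15.93 = -9.29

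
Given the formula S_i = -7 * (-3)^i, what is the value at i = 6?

S_6 = -7 * (-3)^6 = -7 * 729 = -5103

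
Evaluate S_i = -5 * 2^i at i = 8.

S_8 = -5 * 2^8 = -5 * 256 = -1280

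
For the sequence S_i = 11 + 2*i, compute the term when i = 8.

S_8 = 11 + 2*8 = 11 + 16 = 27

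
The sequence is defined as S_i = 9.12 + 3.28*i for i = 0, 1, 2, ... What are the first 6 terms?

This is an arithmetic sequence.
i=0: S_0 = 9.12 + 3.28*0 = 9.12
i=1: S_1 = 9.12 + 3.28*1 = 12.4
i=2: S_2 = 9.12 + 3.28*2 = 15.68
i=3: S_3 = 9.12 + 3.28*3 = 18.96
i=4: S_4 = 9.12 + 3.28*4 = 22.24
i=5: S_5 = 9.12 + 3.28*5 = 25.52
The first 6 terms are: [9.12, 12.4, 15.68, 18.96, 22.24, 25.52]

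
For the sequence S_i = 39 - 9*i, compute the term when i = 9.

S_9 = 39 + -9*9 = 39 + -81 = -42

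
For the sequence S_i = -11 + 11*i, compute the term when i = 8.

S_8 = -11 + 11*8 = -11 + 88 = 77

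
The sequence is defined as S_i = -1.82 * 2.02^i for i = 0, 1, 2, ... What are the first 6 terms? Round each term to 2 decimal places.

This is a geometric sequence.
i=0: S_0 = -1.82 * 2.02^0 = -1.82
i=1: S_1 = -1.82 * 2.02^1 ≈ -3.68
i=2: S_2 = -1.82 * 2.02^2 ≈ -7.43
i=3: S_3 = -1.82 * 2.02^3 ≈ -15.0
i=4: S_4 = -1.82 * 2.02^4 ≈ -30.3
i=5: S_5 = -1.82 * 2.02^5 ≈ -61.21
The first 6 terms are: [-1.82, -3.68, -7.43, -15.0, -30.3, -61.21]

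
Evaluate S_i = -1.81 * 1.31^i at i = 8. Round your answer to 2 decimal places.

S_8 = -1.81 * 1.31^8 ≈ -1.81 * 8.673 ≈ -15.7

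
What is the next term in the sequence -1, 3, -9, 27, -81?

Ratios: 3 / -1 = -3.0
This is a geometric sequence with common ratio r = -3.
Next term = -81 * -3 = 243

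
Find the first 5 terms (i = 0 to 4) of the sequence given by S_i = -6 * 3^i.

This is a geometric sequence.
i=0: S_0 = -6 * 3^0 = -6
i=1: S_1 = -6 * 3^1 = -18
i=2: S_2 = -6 * 3^2 = -54
i=3: S_3 = -6 * 3^3 = -162
i=4: S_4 = -6 * 3^4 = -486
The first 5 terms are: [-6, -18, -54, -162, -486]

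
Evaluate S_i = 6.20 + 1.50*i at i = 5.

S_5 = 6.2 + 1.5*5 = 6.2 + 7.5 = 13.7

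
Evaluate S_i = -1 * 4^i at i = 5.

S_5 = -1 * 4^5 = -1 * 1024 = -1024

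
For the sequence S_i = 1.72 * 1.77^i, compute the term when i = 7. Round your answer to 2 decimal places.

S_7 = 1.72 * 1.77^7 ≈ 1.72 * 54.4268 ≈ 93.61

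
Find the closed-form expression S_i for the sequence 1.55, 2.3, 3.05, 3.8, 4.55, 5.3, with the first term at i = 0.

Check differences: 2.3 - 1.55 = 0.75
3.05 - 2.3 = 0.75
Common difference d = 0.75.
First term a = 1.55.
Formula: S_i = 1.55 + 0.75*i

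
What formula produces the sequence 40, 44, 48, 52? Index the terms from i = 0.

Check differences: 44 - 40 = 4
48 - 44 = 4
Common difference d = 4.
First term a = 40.
Formula: S_i = 40 + 4*i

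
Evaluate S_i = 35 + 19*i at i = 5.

S_5 = 35 + 19*5 = 35 + 95 = 130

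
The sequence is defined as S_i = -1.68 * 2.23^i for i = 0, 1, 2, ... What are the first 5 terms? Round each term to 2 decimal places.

This is a geometric sequence.
i=0: S_0 = -1.68 * 2.23^0 = -1.68
i=1: S_1 = -1.68 * 2.23^1 ≈ -3.75
i=2: S_2 = -1.68 * 2.23^2 ≈ -8.35
i=3: S_3 = -1.68 * 2.23^3 ≈ -18.63
i=4: S_4 = -1.68 * 2.23^4 ≈ -41.55
The first 5 terms are: [-1.68, -3.75, -8.35, -18.63, -41.55]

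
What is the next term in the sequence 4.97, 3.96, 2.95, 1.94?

Differences: 3.96 - 4.97 = -1.01
This is an arithmetic sequence with common difference d = -1.01.
Next term = 1.94 + -1.01 = 0.93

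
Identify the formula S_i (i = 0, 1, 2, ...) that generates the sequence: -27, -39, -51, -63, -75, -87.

Check differences: -39 - -27 = -12
-51 - -39 = -12
Common difference d = -12.
First term a = -27.
Formula: S_i = -27 - 12*i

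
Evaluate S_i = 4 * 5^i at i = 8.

S_8 = 4 * 5^8 = 4 * 390625 = 1562500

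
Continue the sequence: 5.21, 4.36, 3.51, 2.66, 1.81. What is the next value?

Differences: 4.36 - 5.21 = -0.85
This is an arithmetic sequence with common difference d = -0.85.
Next term = 1.81 + -0.85 = 0.96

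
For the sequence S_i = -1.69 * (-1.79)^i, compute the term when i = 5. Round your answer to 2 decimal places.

S_5 = -1.69 * (-1.79)^5 ≈ -1.69 * -18.3766 ≈ 31.06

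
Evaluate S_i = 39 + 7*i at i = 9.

S_9 = 39 + 7*9 = 39 + 63 = 102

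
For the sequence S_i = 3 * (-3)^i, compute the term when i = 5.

S_5 = 3 * (-3)^5 = 3 * -243 = -729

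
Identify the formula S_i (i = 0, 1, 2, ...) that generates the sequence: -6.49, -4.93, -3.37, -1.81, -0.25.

Check differences: -4.93 - -6.49 = 1.56
-3.37 - -4.93 = 1.56
Common difference d = 1.56.
First term a = -6.49.
Formula: S_i = -6.49 + 1.56*i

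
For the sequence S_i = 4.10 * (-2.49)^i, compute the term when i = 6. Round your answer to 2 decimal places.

S_6 = 4.1 * (-2.49)^6 ≈ 4.1 * 238.3395 ≈ 977.19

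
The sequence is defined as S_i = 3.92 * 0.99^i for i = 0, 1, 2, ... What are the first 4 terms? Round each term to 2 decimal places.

This is a geometric sequence.
i=0: S_0 = 3.92 * 0.99^0 = 3.92
i=1: S_1 = 3.92 * 0.99^1 ≈ 3.88
i=2: S_2 = 3.92 * 0.99^2 ≈ 3.84
i=3: S_3 = 3.92 * 0.99^3 ≈ 3.8
The first 4 terms are: [3.92, 3.88, 3.84, 3.8]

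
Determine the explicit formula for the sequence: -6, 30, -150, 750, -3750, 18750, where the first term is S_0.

Check ratios: 30 / -6 = -5.0
Common ratio r = -5.
First term a = -6.
Formula: S_i = -6 * (-5)^i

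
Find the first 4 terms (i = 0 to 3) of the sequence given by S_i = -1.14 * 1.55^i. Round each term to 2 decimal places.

This is a geometric sequence.
i=0: S_0 = -1.14 * 1.55^0 = -1.14
i=1: S_1 = -1.14 * 1.55^1 ≈ -1.77
i=2: S_2 = -1.14 * 1.55^2 ≈ -2.74
i=3: S_3 = -1.14 * 1.55^3 ≈ -4.25
The first 4 terms are: [-1.14, -1.77, -2.74, -4.25]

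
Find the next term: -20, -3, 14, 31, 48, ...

Differences: -3 - -20 = 17
This is an arithmetic sequence with common difference d = 17.
Next term = 48 + 17 = 65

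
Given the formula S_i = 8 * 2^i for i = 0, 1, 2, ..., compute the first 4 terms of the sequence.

This is a geometric sequence.
i=0: S_0 = 8 * 2^0 = 8
i=1: S_1 = 8 * 2^1 = 16
i=2: S_2 = 8 * 2^2 = 32
i=3: S_3 = 8 * 2^3 = 64
The first 4 terms are: [8, 16, 32, 64]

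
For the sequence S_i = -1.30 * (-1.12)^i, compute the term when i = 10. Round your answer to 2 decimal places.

S_10 = -1.3 * (-1.12)^10 ≈ -1.3 * 3.1058 ≈ -4.04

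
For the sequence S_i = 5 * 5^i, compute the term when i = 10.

S_10 = 5 * 5^10 = 5 * 9765625 = 48828125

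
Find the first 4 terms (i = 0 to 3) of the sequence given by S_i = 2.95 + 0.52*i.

This is an arithmetic sequence.
i=0: S_0 = 2.95 + 0.52*0 = 2.95
i=1: S_1 = 2.95 + 0.52*1 = 3.47
i=2: S_2 = 2.95 + 0.52*2 = 3.99
i=3: S_3 = 2.95 + 0.52*3 = 4.51
The first 4 terms are: [2.95, 3.47, 3.99, 4.51]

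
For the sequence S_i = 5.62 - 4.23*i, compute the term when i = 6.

S_6 = 5.62 + -4.23*6 = 5.62 + -25.38 = -19.76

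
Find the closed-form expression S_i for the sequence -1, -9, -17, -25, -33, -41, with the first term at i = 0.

Check differences: -9 - -1 = -8
-17 - -9 = -8
Common difference d = -8.
First term a = -1.
Formula: S_i = -1 - 8*i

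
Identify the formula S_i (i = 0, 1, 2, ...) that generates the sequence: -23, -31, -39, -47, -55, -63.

Check differences: -31 - -23 = -8
-39 - -31 = -8
Common difference d = -8.
First term a = -23.
Formula: S_i = -23 - 8*i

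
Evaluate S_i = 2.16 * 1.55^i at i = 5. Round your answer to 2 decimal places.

S_5 = 2.16 * 1.55^5 ≈ 2.16 * 8.9466 ≈ 19.32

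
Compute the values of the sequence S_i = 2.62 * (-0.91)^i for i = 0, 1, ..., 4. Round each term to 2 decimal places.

This is a geometric sequence.
i=0: S_0 = 2.62 * (-0.91)^0 = 2.62
i=1: S_1 = 2.62 * (-0.91)^1 ≈ -2.38
i=2: S_2 = 2.62 * (-0.91)^2 ≈ 2.17
i=3: S_3 = 2.62 * (-0.91)^3 ≈ -1.97
i=4: S_4 = 2.62 * (-0.91)^4 ≈ 1.8
The first 5 terms are: [2.62, -2.38, 2.17, -1.97, 1.8]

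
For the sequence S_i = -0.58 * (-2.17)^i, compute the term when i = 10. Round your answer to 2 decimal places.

S_10 = -0.58 * (-2.17)^10 ≈ -0.58 * 2315.247 ≈ -1342.84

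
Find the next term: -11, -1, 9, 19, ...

Differences: -1 - -11 = 10
This is an arithmetic sequence with common difference d = 10.
Next term = 19 + 10 = 29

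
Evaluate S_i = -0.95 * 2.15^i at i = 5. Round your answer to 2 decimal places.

S_5 = -0.95 * 2.15^5 ≈ -0.95 * 45.9401 ≈ -43.64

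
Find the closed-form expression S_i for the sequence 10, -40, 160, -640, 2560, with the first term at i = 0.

Check ratios: -40 / 10 = -4.0
Common ratio r = -4.
First term a = 10.
Formula: S_i = 10 * (-4)^i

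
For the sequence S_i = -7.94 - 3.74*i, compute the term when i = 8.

S_8 = -7.94 + -3.74*8 = -7.94 + -29.92 = -37.86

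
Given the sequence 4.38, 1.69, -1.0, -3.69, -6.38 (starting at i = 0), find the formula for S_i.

Check differences: 1.69 - 4.38 = -2.69
-1.0 - 1.69 = -2.69
Common difference d = -2.69.
First term a = 4.38.
Formula: S_i = 4.38 - 2.69*i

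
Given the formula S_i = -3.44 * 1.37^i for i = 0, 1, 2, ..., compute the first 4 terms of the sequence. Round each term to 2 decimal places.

This is a geometric sequence.
i=0: S_0 = -3.44 * 1.37^0 = -3.44
i=1: S_1 = -3.44 * 1.37^1 ≈ -4.71
i=2: S_2 = -3.44 * 1.37^2 ≈ -6.46
i=3: S_3 = -3.44 * 1.37^3 ≈ -8.85
The first 4 terms are: [-3.44, -4.71, -6.46, -8.85]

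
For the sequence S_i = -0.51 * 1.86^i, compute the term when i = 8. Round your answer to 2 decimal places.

S_8 = -0.51 * 1.86^8 ≈ -0.51 * 143.2529 ≈ -73.06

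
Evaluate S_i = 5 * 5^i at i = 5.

S_5 = 5 * 5^5 = 5 * 3125 = 15625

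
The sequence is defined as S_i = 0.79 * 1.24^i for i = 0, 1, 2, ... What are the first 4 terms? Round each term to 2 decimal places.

This is a geometric sequence.
i=0: S_0 = 0.79 * 1.24^0 = 0.79
i=1: S_1 = 0.79 * 1.24^1 ≈ 0.98
i=2: S_2 = 0.79 * 1.24^2 ≈ 1.21
i=3: S_3 = 0.79 * 1.24^3 ≈ 1.51
The first 4 terms are: [0.79, 0.98, 1.21, 1.51]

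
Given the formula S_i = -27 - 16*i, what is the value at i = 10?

S_10 = -27 + -16*10 = -27 + -160 = -187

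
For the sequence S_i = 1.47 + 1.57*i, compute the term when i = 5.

S_5 = 1.47 + 1.57*5 = 1.47 + 7.85 = 9.32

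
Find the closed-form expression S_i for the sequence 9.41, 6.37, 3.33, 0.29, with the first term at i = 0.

Check differences: 6.37 - 9.41 = -3.04
3.33 - 6.37 = -3.04
Common difference d = -3.04.
First term a = 9.41.
Formula: S_i = 9.41 - 3.04*i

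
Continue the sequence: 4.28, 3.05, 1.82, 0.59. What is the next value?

Differences: 3.05 - 4.28 = -1.23
This is an arithmetic sequence with common difference d = -1.23.
Next term = 0.59 + -1.23 = -0.64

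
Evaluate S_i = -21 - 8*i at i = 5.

S_5 = -21 + -8*5 = -21 + -40 = -61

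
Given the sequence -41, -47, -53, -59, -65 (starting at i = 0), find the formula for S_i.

Check differences: -47 - -41 = -6
-53 - -47 = -6
Common difference d = -6.
First term a = -41.
Formula: S_i = -41 - 6*i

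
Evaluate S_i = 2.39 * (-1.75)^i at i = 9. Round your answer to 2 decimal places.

S_9 = 2.39 * (-1.75)^9 ≈ 2.39 * -153.9368 ≈ -367.91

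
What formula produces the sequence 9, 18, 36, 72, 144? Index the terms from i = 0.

Check ratios: 18 / 9 = 2.0
Common ratio r = 2.
First term a = 9.
Formula: S_i = 9 * 2^i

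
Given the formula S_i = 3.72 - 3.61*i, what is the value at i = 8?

S_8 = 3.72 + -3.61*8 = 3.72 + -28.88 = -25.16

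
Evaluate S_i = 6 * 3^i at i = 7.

S_7 = 6 * 3^7 = 6 * 2187 = 13122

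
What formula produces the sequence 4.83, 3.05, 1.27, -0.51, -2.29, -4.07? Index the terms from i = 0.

Check differences: 3.05 - 4.83 = -1.78
1.27 - 3.05 = -1.78
Common difference d = -1.78.
First term a = 4.83.
Formula: S_i = 4.83 - 1.78*i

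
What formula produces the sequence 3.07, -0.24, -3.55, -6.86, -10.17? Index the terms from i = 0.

Check differences: -0.24 - 3.07 = -3.31
-3.55 - -0.24 = -3.31
Common difference d = -3.31.
First term a = 3.07.
Formula: S_i = 3.07 - 3.31*i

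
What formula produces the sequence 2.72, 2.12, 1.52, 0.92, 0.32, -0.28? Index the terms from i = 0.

Check differences: 2.12 - 2.72 = -0.6
1.52 - 2.12 = -0.6
Common difference d = -0.6.
First term a = 2.72.
Formula: S_i = 2.72 - 0.60*i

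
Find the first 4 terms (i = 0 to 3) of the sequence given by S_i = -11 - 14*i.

This is an arithmetic sequence.
i=0: S_0 = -11 + -14*0 = -11
i=1: S_1 = -11 + -14*1 = -25
i=2: S_2 = -11 + -14*2 = -39
i=3: S_3 = -11 + -14*3 = -53
The first 4 terms are: [-11, -25, -39, -53]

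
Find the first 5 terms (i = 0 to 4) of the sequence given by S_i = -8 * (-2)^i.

This is a geometric sequence.
i=0: S_0 = -8 * (-2)^0 = -8
i=1: S_1 = -8 * (-2)^1 = 16
i=2: S_2 = -8 * (-2)^2 = -32
i=3: S_3 = -8 * (-2)^3 = 64
i=4: S_4 = -8 * (-2)^4 = -128
The first 5 terms are: [-8, 16, -32, 64, -128]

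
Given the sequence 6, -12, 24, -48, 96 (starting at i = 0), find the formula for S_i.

Check ratios: -12 / 6 = -2.0
Common ratio r = -2.
First term a = 6.
Formula: S_i = 6 * (-2)^i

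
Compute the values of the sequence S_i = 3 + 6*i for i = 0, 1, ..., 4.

This is an arithmetic sequence.
i=0: S_0 = 3 + 6*0 = 3
i=1: S_1 = 3 + 6*1 = 9
i=2: S_2 = 3 + 6*2 = 15
i=3: S_3 = 3 + 6*3 = 21
i=4: S_4 = 3 + 6*4 = 27
The first 5 terms are: [3, 9, 15, 21, 27]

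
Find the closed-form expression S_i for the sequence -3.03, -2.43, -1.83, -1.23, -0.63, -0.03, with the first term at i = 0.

Check differences: -2.43 - -3.03 = 0.6
-1.83 - -2.43 = 0.6
Common difference d = 0.6.
First term a = -3.03.
Formula: S_i = -3.03 + 0.60*i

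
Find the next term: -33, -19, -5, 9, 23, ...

Differences: -19 - -33 = 14
This is an arithmetic sequence with common difference d = 14.
Next term = 23 + 14 = 37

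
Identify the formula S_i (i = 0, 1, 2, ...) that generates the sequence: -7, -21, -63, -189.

Check ratios: -21 / -7 = 3.0
Common ratio r = 3.
First term a = -7.
Formula: S_i = -7 * 3^i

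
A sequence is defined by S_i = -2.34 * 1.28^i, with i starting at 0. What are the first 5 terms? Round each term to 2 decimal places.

This is a geometric sequence.
i=0: S_0 = -2.34 * 1.28^0 = -2.34
i=1: S_1 = -2.34 * 1.28^1 ≈ -3.0
i=2: S_2 = -2.34 * 1.28^2 ≈ -3.83
i=3: S_3 = -2.34 * 1.28^3 ≈ -4.91
i=4: S_4 = -2.34 * 1.28^4 ≈ -6.28
The first 5 terms are: [-2.34, -3.0, -3.83, -4.91, -6.28]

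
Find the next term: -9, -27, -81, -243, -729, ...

Ratios: -27 / -9 = 3.0
This is a geometric sequence with common ratio r = 3.
Next term = -729 * 3 = -2187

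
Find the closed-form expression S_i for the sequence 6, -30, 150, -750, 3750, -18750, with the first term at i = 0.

Check ratios: -30 / 6 = -5.0
Common ratio r = -5.
First term a = 6.
Formula: S_i = 6 * (-5)^i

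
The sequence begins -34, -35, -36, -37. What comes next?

Differences: -35 - -34 = -1
This is an arithmetic sequence with common difference d = -1.
Next term = -37 + -1 = -38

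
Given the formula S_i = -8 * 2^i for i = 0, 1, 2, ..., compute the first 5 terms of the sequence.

This is a geometric sequence.
i=0: S_0 = -8 * 2^0 = -8
i=1: S_1 = -8 * 2^1 = -16
i=2: S_2 = -8 * 2^2 = -32
i=3: S_3 = -8 * 2^3 = -64
i=4: S_4 = -8 * 2^4 = -128
The first 5 terms are: [-8, -16, -32, -64, -128]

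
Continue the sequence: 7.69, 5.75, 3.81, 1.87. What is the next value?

Differences: 5.75 - 7.69 = -1.94
This is an arithmetic sequence with common difference d = -1.94.
Next term = 1.87 + -1.94 = -0.07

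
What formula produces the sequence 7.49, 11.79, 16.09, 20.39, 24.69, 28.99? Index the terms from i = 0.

Check differences: 11.79 - 7.49 = 4.3
16.09 - 11.79 = 4.3
Common difference d = 4.3.
First term a = 7.49.
Formula: S_i = 7.49 + 4.30*i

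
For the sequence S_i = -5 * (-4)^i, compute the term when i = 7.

S_7 = -5 * (-4)^7 = -5 * -16384 = 81920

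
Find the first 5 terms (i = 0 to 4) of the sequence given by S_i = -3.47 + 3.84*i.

This is an arithmetic sequence.
i=0: S_0 = -3.47 + 3.84*0 = -3.47
i=1: S_1 = -3.47 + 3.84*1 = 0.37
i=2: S_2 = -3.47 + 3.84*2 = 4.21
i=3: S_3 = -3.47 + 3.84*3 = 8.05
i=4: S_4 = -3.47 + 3.84*4 = 11.89
The first 5 terms are: [-3.47, 0.37, 4.21, 8.05, 11.89]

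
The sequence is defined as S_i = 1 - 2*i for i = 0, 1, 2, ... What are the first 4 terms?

This is an arithmetic sequence.
i=0: S_0 = 1 + -2*0 = 1
i=1: S_1 = 1 + -2*1 = -1
i=2: S_2 = 1 + -2*2 = -3
i=3: S_3 = 1 + -2*3 = -5
The first 4 terms are: [1, -1, -3, -5]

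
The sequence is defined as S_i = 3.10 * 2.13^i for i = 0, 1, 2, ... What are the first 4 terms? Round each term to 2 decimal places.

This is a geometric sequence.
i=0: S_0 = 3.1 * 2.13^0 = 3.1
i=1: S_1 = 3.1 * 2.13^1 ≈ 6.6
i=2: S_2 = 3.1 * 2.13^2 ≈ 14.06
i=3: S_3 = 3.1 * 2.13^3 ≈ 29.96
The first 4 terms are: [3.1, 6.6, 14.06, 29.96]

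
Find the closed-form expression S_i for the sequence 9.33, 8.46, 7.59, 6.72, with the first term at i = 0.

Check differences: 8.46 - 9.33 = -0.87
7.59 - 8.46 = -0.87
Common difference d = -0.87.
First term a = 9.33.
Formula: S_i = 9.33 - 0.87*i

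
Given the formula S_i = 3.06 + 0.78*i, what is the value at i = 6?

S_6 = 3.06 + 0.78*6 = 3.06 + 4.68 = 7.74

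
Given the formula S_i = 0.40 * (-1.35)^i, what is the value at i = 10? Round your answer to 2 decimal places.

S_10 = 0.4 * (-1.35)^10 ≈ 0.4 * 20.1066 ≈ 8.04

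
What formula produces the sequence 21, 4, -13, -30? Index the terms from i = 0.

Check differences: 4 - 21 = -17
-13 - 4 = -17
Common difference d = -17.
First term a = 21.
Formula: S_i = 21 - 17*i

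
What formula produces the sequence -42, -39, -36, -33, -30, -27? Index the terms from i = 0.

Check differences: -39 - -42 = 3
-36 - -39 = 3
Common difference d = 3.
First term a = -42.
Formula: S_i = -42 + 3*i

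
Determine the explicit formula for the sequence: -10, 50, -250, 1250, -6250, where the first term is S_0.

Check ratios: 50 / -10 = -5.0
Common ratio r = -5.
First term a = -10.
Formula: S_i = -10 * (-5)^i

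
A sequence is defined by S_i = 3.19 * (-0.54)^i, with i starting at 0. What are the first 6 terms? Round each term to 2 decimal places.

This is a geometric sequence.
i=0: S_0 = 3.19 * (-0.54)^0 = 3.19
i=1: S_1 = 3.19 * (-0.54)^1 ≈ -1.72
i=2: S_2 = 3.19 * (-0.54)^2 ≈ 0.93
i=3: S_3 = 3.19 * (-0.54)^3 ≈ -0.5
i=4: S_4 = 3.19 * (-0.54)^4 ≈ 0.27
i=5: S_5 = 3.19 * (-0.54)^5 ≈ -0.15
The first 6 terms are: [3.19, -1.72, 0.93, -0.5, 0.27, -0.15]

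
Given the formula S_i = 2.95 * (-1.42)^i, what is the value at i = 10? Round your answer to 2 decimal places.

S_10 = 2.95 * (-1.42)^10 ≈ 2.95 * 33.3337 ≈ 98.33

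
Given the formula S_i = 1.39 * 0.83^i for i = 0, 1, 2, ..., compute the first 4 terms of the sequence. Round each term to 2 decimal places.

This is a geometric sequence.
i=0: S_0 = 1.39 * 0.83^0 = 1.39
i=1: S_1 = 1.39 * 0.83^1 ≈ 1.15
i=2: S_2 = 1.39 * 0.83^2 ≈ 0.96
i=3: S_3 = 1.39 * 0.83^3 ≈ 0.79
The first 4 terms are: [1.39, 1.15, 0.96, 0.79]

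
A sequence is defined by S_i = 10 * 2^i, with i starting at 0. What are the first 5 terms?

This is a geometric sequence.
i=0: S_0 = 10 * 2^0 = 10
i=1: S_1 = 10 * 2^1 = 20
i=2: S_2 = 10 * 2^2 = 40
i=3: S_3 = 10 * 2^3 = 80
i=4: S_4 = 10 * 2^4 = 160
The first 5 terms are: [10, 20, 40, 80, 160]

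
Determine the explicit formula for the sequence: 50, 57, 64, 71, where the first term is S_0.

Check differences: 57 - 50 = 7
64 - 57 = 7
Common difference d = 7.
First term a = 50.
Formula: S_i = 50 + 7*i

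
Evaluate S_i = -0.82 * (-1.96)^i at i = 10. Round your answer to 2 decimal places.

S_10 = -0.82 * (-1.96)^10 ≈ -0.82 * 836.6826 ≈ -686.08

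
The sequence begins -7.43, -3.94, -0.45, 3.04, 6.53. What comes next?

Differences: -3.94 - -7.43 = 3.49
This is an arithmetic sequence with common difference d = 3.49.
Next term = 6.53 + 3.49 = 10.02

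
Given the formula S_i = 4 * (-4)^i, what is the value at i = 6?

S_6 = 4 * (-4)^6 = 4 * 4096 = 16384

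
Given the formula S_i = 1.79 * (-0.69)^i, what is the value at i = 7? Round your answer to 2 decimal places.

S_7 = 1.79 * (-0.69)^7 ≈ 1.79 * -0.0745 ≈ -0.13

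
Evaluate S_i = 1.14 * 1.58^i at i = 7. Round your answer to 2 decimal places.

S_7 = 1.14 * 1.58^7 ≈ 1.14 * 24.581 ≈ 28.02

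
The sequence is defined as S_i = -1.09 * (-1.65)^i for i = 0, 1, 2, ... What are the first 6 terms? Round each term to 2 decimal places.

This is a geometric sequence.
i=0: S_0 = -1.09 * (-1.65)^0 = -1.09
i=1: S_1 = -1.09 * (-1.65)^1 ≈ 1.8
i=2: S_2 = -1.09 * (-1.65)^2 ≈ -2.97
i=3: S_3 = -1.09 * (-1.65)^3 ≈ 4.9
i=4: S_4 = -1.09 * (-1.65)^4 ≈ -8.08
i=5: S_5 = -1.09 * (-1.65)^5 ≈ 13.33
The first 6 terms are: [-1.09, 1.8, -2.97, 4.9, -8.08, 13.33]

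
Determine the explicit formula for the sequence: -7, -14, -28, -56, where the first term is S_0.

Check ratios: -14 / -7 = 2.0
Common ratio r = 2.
First term a = -7.
Formula: S_i = -7 * 2^i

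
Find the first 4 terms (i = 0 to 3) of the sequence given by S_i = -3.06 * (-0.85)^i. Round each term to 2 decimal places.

This is a geometric sequence.
i=0: S_0 = -3.06 * (-0.85)^0 = -3.06
i=1: S_1 = -3.06 * (-0.85)^1 ≈ 2.6
i=2: S_2 = -3.06 * (-0.85)^2 ≈ -2.21
i=3: S_3 = -3.06 * (-0.85)^3 ≈ 1.88
The first 4 terms are: [-3.06, 2.6, -2.21, 1.88]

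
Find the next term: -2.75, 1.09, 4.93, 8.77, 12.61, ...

Differences: 1.09 - -2.75 = 3.84
This is an arithmetic sequence with common difference d = 3.84.
Next term = 12.61 + 3.84 = 16.45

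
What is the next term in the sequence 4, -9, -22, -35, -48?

Differences: -9 - 4 = -13
This is an arithmetic sequence with common difference d = -13.
Next term = -48 + -13 = -61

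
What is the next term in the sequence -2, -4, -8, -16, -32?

Ratios: -4 / -2 = 2.0
This is a geometric sequence with common ratio r = 2.
Next term = -32 * 2 = -64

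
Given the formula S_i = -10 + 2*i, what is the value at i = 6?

S_6 = -10 + 2*6 = -10 + 12 = 2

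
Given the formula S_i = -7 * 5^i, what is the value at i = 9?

S_9 = -7 * 5^9 = -7 * 1953125 = -13671875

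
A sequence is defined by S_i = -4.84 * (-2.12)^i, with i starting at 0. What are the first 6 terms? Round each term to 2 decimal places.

This is a geometric sequence.
i=0: S_0 = -4.84 * (-2.12)^0 = -4.84
i=1: S_1 = -4.84 * (-2.12)^1 ≈ 10.26
i=2: S_2 = -4.84 * (-2.12)^2 ≈ -21.75
i=3: S_3 = -4.84 * (-2.12)^3 ≈ 46.12
i=4: S_4 = -4.84 * (-2.12)^4 ≈ -97.77
i=5: S_5 = -4.84 * (-2.12)^5 ≈ 207.26
The first 6 terms are: [-4.84, 10.26, -21.75, 46.12, -97.77, 207.26]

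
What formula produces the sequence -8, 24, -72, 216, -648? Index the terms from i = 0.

Check ratios: 24 / -8 = -3.0
Common ratio r = -3.
First term a = -8.
Formula: S_i = -8 * (-3)^i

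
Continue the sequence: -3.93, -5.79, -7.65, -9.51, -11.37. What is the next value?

Differences: -5.79 - -3.93 = -1.86
This is an arithmetic sequence with common difference d = -1.86.
Next term = -11.37 + -1.86 = -13.23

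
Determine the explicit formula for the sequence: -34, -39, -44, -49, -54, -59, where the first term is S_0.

Check differences: -39 - -34 = -5
-44 - -39 = -5
Common difference d = -5.
First term a = -34.
Formula: S_i = -34 - 5*i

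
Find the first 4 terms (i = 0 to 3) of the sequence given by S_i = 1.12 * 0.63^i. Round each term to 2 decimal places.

This is a geometric sequence.
i=0: S_0 = 1.12 * 0.63^0 = 1.12
i=1: S_1 = 1.12 * 0.63^1 ≈ 0.71
i=2: S_2 = 1.12 * 0.63^2 ≈ 0.44
i=3: S_3 = 1.12 * 0.63^3 ≈ 0.28
The first 4 terms are: [1.12, 0.71, 0.44, 0.28]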